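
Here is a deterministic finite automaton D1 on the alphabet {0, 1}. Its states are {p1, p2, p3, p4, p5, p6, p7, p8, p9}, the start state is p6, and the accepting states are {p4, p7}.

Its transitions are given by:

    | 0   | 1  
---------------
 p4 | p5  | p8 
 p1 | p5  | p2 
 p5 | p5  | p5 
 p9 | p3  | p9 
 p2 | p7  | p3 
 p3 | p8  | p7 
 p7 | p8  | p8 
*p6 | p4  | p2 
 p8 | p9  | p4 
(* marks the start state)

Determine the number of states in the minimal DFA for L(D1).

Reachable states from the start: {p2,p3,p4,p5,p6,p7,p8,p9}. Unreachable: {p1} — drop them.
P0 = {p4,p7} | {p2,p3,p5,p6,p8,p9}.
Split {p2,p3,p5,p6,p8,p9} by δ(·,0) → {p3,p5,p8,p9} and {p2,p6}.
Split {p3,p5,p8,p9} by δ(·,1) → {p3,p8} and {p5,p9}.
Split {p4,p7} by δ(·,0) → {p4} and {p7}.
On input 0, block {p3,p8} splits into {p3} and {p8}.
On input 0, block {p2,p6} splits into {p2} and {p6}.
On input 0, block {p5,p9} splits into {p5} and {p9}.
The partition is now stable with 8 blocks: {p4} | {p3} | {p2} | {p5} | {p7} | {p8} | {p6} | {p9}.

8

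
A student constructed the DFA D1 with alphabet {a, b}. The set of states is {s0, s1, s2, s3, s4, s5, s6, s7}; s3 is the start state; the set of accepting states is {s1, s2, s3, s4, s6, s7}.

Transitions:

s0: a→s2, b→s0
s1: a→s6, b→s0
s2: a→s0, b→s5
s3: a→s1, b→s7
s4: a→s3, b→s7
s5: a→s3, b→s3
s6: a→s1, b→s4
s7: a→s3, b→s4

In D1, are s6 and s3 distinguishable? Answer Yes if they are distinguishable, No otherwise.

Every state is reachable, so we keep all 8.
Initial partition by acceptance: {s1,s2,s3,s4,s6,s7} | {s0,s5}.
On input a, block {s1,s2,s3,s4,s6,s7} splits into {s1,s3,s4,s6,s7} and {s2}.
Refine {s1,s3,s4,s6,s7} on symbol b: members go to different blocks, giving {s3,s4,s6,s7} and {s1}.
On input a, block {s3,s4,s6,s7} splits into {s3,s6} and {s4,s7}.
Split {s0,s5} by δ(·,a) → {s0} and {s5}.
Stable partition: {s3,s6} | {s0} | {s2} | {s1} | {s4,s7} | {s5} — 6 equivalence classes.
s6 and s3 lie in the same block of the stable partition, so they are equivalent — no string distinguishes them.

No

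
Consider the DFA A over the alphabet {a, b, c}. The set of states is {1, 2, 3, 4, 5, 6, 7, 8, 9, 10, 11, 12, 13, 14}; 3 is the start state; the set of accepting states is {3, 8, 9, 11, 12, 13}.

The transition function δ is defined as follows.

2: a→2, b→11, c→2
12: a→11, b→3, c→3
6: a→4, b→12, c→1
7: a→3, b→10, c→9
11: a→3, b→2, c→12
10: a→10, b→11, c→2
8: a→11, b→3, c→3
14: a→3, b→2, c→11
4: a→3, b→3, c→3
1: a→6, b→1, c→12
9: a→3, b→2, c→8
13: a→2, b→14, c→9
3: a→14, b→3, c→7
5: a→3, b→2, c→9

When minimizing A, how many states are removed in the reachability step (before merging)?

Starting at 3 and following transitions, the reachable set is {2, 3, 7, 8, 9, 10, 11, 12, 14}. That leaves 1, 4, 5, 6, 13 unreachable — 5 in total.

5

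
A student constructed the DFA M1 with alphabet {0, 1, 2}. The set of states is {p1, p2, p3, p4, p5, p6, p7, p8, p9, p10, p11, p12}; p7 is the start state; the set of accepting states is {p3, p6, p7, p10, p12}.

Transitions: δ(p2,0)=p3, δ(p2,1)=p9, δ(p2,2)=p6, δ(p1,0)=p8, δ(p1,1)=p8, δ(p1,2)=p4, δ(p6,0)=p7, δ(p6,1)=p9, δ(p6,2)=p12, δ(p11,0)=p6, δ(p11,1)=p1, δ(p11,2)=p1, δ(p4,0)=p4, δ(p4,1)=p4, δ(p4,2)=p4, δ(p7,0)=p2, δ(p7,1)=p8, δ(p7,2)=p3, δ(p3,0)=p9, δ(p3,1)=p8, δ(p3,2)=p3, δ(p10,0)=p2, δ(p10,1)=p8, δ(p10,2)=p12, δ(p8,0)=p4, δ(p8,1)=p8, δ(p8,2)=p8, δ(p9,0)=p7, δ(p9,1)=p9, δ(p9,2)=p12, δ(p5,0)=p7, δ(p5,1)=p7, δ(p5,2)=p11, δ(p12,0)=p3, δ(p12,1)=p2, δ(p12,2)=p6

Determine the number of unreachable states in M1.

Starting at p7 and following transitions, the reachable set is {p2, p3, p4, p6, p7, p8, p9, p12}. That leaves p1, p5, p10, p11 unreachable — 4 in total.

4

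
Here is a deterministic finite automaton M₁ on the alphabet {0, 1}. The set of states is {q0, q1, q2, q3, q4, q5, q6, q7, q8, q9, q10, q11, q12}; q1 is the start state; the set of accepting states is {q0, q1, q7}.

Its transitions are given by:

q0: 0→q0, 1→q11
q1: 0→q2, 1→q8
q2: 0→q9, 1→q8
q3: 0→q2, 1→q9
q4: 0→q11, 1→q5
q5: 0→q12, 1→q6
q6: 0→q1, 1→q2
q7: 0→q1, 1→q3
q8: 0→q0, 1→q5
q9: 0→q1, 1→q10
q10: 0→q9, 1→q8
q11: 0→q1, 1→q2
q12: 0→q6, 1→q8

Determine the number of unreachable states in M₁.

3

No path from q1 leads to q3, q4, q7; the other 10 states are all reachable.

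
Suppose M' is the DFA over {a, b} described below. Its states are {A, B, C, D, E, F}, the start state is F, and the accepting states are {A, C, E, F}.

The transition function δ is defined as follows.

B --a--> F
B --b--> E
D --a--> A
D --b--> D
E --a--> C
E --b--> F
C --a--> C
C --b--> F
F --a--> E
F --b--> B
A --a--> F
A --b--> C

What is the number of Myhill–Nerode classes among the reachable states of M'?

First remove the unreachable states {A,D}; 4 states remain.
Start with accepting vs non-accepting: {C,E,F} | {B}.
Split {C,E,F} by δ(·,b) → {C,E} and {F}.
No further refinement is possible. Final partition (3 blocks): {C,E} | {B} | {F}.

3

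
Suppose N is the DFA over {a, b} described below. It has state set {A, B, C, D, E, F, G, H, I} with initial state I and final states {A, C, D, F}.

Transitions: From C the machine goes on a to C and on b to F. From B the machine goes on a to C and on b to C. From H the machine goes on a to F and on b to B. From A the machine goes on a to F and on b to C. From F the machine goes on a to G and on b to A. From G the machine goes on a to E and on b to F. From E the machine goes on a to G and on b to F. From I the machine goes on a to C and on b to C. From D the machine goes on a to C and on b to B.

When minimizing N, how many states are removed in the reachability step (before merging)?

3

Starting at I and following transitions, the reachable set is {A, C, E, F, G, I}. That leaves B, D, H unreachable — 3 in total.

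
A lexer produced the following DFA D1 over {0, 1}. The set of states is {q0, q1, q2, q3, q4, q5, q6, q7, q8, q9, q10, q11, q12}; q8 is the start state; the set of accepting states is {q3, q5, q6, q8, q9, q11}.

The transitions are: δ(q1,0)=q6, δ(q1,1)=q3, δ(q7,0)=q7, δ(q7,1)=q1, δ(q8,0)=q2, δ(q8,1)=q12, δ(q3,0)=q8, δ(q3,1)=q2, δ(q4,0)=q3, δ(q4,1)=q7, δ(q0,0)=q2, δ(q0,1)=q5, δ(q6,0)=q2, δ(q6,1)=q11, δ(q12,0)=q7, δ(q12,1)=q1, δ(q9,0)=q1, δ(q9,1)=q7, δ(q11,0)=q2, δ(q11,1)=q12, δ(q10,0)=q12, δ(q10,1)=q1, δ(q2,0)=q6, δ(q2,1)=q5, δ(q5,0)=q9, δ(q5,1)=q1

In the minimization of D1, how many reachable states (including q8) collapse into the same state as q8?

3

First remove the unreachable states {q0,q4,q10}; 10 states remain.
P0 = {q3,q5,q6,q8,q9,q11} | {q1,q2,q7,q12}.
Split {q3,q5,q6,q8,q9,q11} by δ(·,0) → {q6,q8,q9,q11} and {q3,q5}.
On input 1, block {q6,q8,q9,q11} splits into {q8,q9,q11} and {q6}.
Refine {q1,q2,q7,q12} on symbol 0: members go to different blocks, giving {q1,q2} and {q7,q12}.
No further refinement is possible. Final partition (5 blocks): {q8,q9,q11} | {q1,q2} | {q3,q5} | {q6} | {q7,q12}.
State q8 belongs to the block {q8,q9,q11}, which has 3 states.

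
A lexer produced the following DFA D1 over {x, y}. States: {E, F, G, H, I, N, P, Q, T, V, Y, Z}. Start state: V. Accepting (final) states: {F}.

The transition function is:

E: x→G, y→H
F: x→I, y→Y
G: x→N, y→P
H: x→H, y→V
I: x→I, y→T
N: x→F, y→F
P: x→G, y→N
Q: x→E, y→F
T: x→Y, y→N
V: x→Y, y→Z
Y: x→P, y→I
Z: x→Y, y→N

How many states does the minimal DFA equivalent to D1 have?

8

Reachable states from the start: {F,G,I,N,P,T,V,Y,Z}. Unreachable: {E,H,Q} — drop them.
Start with accepting vs non-accepting: {F} | {G,I,N,P,T,V,Y,Z}.
Split {G,I,N,P,T,V,Y,Z} by δ(·,x) → {G,I,P,T,V,Y,Z} and {N}.
Split {G,I,P,T,V,Y,Z} by δ(·,x) → {I,P,T,V,Y,Z} and {G}.
On input x, block {I,P,T,V,Y,Z} splits into {I,T,V,Y,Z} and {P}.
Split {I,T,V,Y,Z} by δ(·,x) → {I,T,V,Z} and {Y}.
Split {I,T,V,Z} by δ(·,x) → {T,V,Z} and {I}.
Refine {T,V,Z} on symbol y: members go to different blocks, giving {T,Z} and {V}.
No further refinement is possible. Final partition (8 blocks): {F} | {T,Z} | {N} | {G} | {P} | {Y} | {I} | {V}.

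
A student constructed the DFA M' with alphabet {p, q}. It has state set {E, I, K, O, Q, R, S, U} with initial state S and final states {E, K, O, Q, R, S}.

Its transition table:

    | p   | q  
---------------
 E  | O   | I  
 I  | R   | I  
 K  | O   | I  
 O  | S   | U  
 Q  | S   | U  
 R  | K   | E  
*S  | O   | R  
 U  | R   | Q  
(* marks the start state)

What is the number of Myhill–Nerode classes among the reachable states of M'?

Every state is reachable, so we keep all 8.
Initial partition by acceptance: {E,K,O,Q,R,S} | {I,U}.
Refine {E,K,O,Q,R,S} on symbol q: members go to different blocks, giving {E,K,O,Q} and {R,S}.
Refine {E,K,O,Q} on symbol p: members go to different blocks, giving {O,Q} and {E,K}.
On input q, block {I,U} splits into {U} and {I}.
Split {R,S} by δ(·,p) → {S} and {R}.
The partition is now stable with 6 blocks: {O,Q} | {U} | {S} | {E,K} | {I} | {R}.

6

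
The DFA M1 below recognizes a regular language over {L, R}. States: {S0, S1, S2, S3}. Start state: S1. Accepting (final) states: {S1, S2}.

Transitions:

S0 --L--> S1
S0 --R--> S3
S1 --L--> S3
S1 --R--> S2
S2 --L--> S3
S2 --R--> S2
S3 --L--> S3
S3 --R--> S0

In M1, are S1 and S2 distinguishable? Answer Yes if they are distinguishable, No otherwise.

P0 = {S1,S2} | {S0,S3}.
Refine {S0,S3} on symbol L: members go to different blocks, giving {S0} and {S3}.
Stable partition: {S1,S2} | {S0} | {S3} — 3 equivalence classes.
S1 and S2 lie in the same block of the stable partition, so they are equivalent — no string distinguishes them.

No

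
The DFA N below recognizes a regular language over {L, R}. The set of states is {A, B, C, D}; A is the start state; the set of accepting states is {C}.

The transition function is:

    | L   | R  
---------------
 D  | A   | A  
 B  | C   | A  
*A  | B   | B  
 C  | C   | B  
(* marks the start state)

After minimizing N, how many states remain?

First remove the unreachable states {D}; 3 states remain.
Start with accepting vs non-accepting: {C} | {A,B}.
Split {A,B} by δ(·,L) → {A} and {B}.
Stable partition: {C} | {A} | {B} — 3 equivalence classes.

3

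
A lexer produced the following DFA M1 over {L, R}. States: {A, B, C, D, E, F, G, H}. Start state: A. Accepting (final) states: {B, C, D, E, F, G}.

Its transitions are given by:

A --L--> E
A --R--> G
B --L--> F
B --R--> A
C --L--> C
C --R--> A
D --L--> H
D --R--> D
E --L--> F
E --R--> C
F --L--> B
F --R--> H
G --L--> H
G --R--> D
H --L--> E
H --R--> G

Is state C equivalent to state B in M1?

Yes

All states are reachable from the start state.
Initial partition by acceptance: {B,C,D,E,F,G} | {A,H}.
Refine {B,C,D,E,F,G} on symbol L: members go to different blocks, giving {B,C,E,F} and {D,G}.
Split {B,C,E,F} by δ(·,R) → {B,C,F} and {E}.
Stable partition: {B,C,F} | {A,H} | {D,G} | {E} — 4 equivalence classes.
C and B lie in the same block of the stable partition, so they are equivalent — no string distinguishes them.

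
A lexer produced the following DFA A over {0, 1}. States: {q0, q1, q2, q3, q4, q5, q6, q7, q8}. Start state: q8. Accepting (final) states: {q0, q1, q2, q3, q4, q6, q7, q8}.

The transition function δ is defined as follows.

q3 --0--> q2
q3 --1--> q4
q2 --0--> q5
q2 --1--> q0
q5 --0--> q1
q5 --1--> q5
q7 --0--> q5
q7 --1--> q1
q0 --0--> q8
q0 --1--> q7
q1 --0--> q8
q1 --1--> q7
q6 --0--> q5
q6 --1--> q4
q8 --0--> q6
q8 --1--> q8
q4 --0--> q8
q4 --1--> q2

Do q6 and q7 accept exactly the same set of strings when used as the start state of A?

Reachable states from the start: {q0,q1,q2,q4,q5,q6,q7,q8}. Unreachable: {q3} — drop them.
P0 = {q0,q1,q2,q4,q6,q7,q8} | {q5}.
On input 0, block {q0,q1,q2,q4,q6,q7,q8} splits into {q0,q1,q4,q8} and {q2,q6,q7}.
Split {q0,q1,q4,q8} by δ(·,0) → {q0,q1,q4} and {q8}.
The partition is now stable with 4 blocks: {q0,q1,q4} | {q5} | {q2,q6,q7} | {q8}.
q6 and q7 lie in the same block of the stable partition, so they are equivalent — no string distinguishes them.

Yes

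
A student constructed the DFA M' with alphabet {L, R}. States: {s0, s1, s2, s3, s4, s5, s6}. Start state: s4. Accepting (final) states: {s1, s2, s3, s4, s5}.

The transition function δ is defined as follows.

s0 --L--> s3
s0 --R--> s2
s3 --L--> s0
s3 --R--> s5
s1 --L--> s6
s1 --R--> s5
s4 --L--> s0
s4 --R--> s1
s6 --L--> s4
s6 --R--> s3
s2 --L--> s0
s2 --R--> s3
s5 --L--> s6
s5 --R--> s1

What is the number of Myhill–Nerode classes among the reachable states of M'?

2

Every state is reachable, so we keep all 7.
P0 = {s1,s2,s3,s4,s5} | {s0,s6}.
The partition is now stable with 2 blocks: {s1,s2,s3,s4,s5} | {s0,s6}.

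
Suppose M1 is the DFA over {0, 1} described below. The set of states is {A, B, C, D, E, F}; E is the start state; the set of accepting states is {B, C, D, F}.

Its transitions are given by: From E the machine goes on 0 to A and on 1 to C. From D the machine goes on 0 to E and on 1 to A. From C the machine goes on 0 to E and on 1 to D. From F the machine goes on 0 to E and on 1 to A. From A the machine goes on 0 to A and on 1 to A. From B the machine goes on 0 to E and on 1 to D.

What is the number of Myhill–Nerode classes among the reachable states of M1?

4

States {B,F} cannot be reached from the start state, so discard them.
P0 = {C,D} | {A,E}.
On input 1, block {C,D} splits into {C} and {D}.
On input 1, block {A,E} splits into {A} and {E}.
Stable partition: {C} | {A} | {D} | {E} — 4 equivalence classes.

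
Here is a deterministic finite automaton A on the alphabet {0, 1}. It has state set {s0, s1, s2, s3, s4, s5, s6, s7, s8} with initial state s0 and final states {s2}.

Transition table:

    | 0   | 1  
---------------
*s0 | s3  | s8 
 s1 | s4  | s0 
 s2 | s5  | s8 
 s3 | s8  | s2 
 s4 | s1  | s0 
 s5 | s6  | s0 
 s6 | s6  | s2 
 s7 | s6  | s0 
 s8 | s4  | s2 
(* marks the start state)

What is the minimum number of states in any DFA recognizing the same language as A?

States {s7} cannot be reached from the start state, so discard them.
P0 = {s2} | {s0,s1,s3,s4,s5,s6,s8}.
On input 1, block {s0,s1,s3,s4,s5,s6,s8} splits into {s0,s1,s4,s5} and {s3,s6,s8}.
On input 0, block {s0,s1,s4,s5} splits into {s0,s5} and {s1,s4}.
On input 1, block {s0,s5} splits into {s0} and {s5}.
On input 0, block {s3,s6,s8} splits into {s3,s6} and {s8}.
Split {s3,s6} by δ(·,0) → {s3} and {s6}.
Stable partition: {s2} | {s0} | {s3} | {s1,s4} | {s5} | {s8} | {s6} — 7 equivalence classes.

7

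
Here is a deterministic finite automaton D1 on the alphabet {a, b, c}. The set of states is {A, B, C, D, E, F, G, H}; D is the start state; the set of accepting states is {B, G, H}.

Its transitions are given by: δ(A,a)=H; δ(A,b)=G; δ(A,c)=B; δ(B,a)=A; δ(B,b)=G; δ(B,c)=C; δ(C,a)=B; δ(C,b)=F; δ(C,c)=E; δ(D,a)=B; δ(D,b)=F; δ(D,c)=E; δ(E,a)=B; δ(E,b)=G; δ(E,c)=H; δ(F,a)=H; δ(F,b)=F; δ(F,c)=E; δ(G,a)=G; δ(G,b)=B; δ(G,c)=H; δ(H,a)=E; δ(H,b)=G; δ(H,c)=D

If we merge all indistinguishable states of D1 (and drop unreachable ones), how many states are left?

Every state is reachable, so we keep all 8.
Initial partition by acceptance: {B,G,H} | {A,C,D,E,F}.
Split {B,G,H} by δ(·,a) → {B,H} and {G}.
Split {A,C,D,E,F} by δ(·,b) → {C,D,F} and {A,E}.
Stable partition: {B,H} | {C,D,F} | {G} | {A,E} — 4 equivalence classes.

4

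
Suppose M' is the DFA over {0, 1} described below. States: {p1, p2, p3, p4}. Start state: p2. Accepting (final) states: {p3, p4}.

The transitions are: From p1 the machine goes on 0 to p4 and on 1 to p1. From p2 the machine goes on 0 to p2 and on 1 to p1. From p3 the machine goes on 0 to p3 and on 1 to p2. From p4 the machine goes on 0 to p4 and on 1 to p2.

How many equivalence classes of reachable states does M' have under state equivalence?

Reachable states from the start: {p1,p2,p4}. Unreachable: {p3} — drop them.
P0 = {p4} | {p1,p2}.
On input 0, block {p1,p2} splits into {p1} and {p2}.
No further refinement is possible. Final partition (3 blocks): {p4} | {p1} | {p2}.

3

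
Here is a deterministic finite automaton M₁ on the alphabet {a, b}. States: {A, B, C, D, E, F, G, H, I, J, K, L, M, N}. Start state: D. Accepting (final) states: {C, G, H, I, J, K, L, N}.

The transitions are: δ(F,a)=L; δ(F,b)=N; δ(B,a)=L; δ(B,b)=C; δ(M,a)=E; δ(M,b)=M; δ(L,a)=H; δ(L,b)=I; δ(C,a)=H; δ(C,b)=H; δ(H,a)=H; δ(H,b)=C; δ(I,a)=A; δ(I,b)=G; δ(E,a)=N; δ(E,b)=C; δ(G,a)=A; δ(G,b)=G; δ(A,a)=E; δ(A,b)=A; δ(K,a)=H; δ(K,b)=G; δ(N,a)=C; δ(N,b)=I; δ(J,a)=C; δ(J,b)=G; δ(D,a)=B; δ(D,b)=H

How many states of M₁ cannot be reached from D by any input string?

Starting at D and following transitions, the reachable set is {A, B, C, D, E, G, H, I, L, N}. That leaves F, J, K, M unreachable — 4 in total.

4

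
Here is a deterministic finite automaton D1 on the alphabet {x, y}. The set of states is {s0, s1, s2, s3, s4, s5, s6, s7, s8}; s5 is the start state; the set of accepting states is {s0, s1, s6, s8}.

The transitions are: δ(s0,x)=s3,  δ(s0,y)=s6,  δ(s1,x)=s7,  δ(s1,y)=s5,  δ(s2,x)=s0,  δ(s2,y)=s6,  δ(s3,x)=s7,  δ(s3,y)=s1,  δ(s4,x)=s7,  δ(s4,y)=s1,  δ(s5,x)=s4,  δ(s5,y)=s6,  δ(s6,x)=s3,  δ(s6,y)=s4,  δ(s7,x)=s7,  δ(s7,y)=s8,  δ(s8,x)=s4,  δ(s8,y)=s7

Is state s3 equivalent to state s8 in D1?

Reachable states from the start: {s1,s3,s4,s5,s6,s7,s8}. Unreachable: {s0,s2} — drop them.
P0 = {s1,s6,s8} | {s3,s4,s5,s7}.
No further refinement is possible. Final partition (2 blocks): {s1,s6,s8} | {s3,s4,s5,s7}.
s3 and s8 end up in different blocks, so they are distinguishable. For instance, the string 'ε' is accepted from only s8.

No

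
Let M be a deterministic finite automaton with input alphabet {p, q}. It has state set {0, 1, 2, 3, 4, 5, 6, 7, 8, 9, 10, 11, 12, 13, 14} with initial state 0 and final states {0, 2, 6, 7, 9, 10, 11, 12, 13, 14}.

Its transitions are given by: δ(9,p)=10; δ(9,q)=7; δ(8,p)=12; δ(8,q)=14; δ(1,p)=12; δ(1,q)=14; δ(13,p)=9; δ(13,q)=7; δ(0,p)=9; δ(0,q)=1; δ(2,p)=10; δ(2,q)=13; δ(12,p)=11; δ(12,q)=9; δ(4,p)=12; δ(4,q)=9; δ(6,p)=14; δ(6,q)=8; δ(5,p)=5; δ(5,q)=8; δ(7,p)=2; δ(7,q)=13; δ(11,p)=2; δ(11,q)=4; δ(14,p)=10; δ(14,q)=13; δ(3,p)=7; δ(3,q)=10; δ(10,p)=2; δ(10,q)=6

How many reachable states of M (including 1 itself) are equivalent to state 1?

First remove the unreachable states {3,5}; 13 states remain.
P0 = {0,2,6,7,9,10,11,12,13,14} | {1,4,8}.
Refine {0,2,6,7,9,10,11,12,13,14} on symbol q: members go to different blocks, giving {2,7,9,10,12,13,14} and {0,6,11}.
Split {2,7,9,10,12,13,14} by δ(·,p) → {2,7,9,10,13,14} and {12}.
Split {2,7,9,10,13,14} by δ(·,q) → {2,7,9,13,14} and {10}.
Split {2,7,9,13,14} by δ(·,p) → {2,9,14} and {7,13}.
Stable partition: {2,9,14} | {1,4,8} | {0,6,11} | {12} | {10} | {7,13} — 6 equivalence classes.
The equivalence class containing 1 is {1,4,8}, of size 3.

3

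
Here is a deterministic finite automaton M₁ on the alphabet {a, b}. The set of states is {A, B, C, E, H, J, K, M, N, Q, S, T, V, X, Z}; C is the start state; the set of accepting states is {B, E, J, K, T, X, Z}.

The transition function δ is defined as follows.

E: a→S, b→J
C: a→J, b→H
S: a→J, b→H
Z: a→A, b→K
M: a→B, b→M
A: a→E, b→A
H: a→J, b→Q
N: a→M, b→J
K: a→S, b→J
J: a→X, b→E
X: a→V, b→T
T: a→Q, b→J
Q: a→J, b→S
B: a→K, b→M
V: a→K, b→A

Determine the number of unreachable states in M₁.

4

No path from C leads to B, M, N, Z; the other 11 states are all reachable.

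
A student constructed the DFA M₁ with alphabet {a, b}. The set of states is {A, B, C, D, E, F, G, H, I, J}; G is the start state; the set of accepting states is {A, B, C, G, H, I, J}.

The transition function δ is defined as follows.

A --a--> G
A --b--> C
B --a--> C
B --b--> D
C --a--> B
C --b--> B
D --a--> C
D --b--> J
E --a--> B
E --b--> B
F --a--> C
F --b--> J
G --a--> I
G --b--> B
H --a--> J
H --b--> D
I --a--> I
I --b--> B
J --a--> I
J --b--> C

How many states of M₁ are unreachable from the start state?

4

BFS from G reaches {B, C, D, G, I, J}; the 4 state(s) A, E, F, H are never visited.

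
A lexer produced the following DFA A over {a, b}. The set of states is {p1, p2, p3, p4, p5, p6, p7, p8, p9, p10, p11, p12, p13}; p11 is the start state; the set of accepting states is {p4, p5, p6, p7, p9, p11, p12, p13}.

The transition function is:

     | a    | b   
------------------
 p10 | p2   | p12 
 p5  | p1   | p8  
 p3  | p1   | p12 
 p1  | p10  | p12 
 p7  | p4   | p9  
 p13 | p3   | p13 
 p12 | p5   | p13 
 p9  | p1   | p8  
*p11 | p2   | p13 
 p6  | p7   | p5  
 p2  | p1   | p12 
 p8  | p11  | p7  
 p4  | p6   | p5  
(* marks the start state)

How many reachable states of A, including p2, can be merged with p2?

Every state is reachable, so we keep all 13.
P0 = {p4,p5,p6,p7,p9,p11,p12,p13} | {p1,p2,p3,p8,p10}.
On input a, block {p4,p5,p6,p7,p9,p11,p12,p13} splits into {p4,p6,p7,p12} and {p5,p9,p11,p13}.
On input a, block {p4,p6,p7,p12} splits into {p4,p6,p7} and {p12}.
Refine {p1,p2,p3,p8,p10} on symbol a: members go to different blocks, giving {p1,p2,p3,p10} and {p8}.
Refine {p5,p9,p11,p13} on symbol b: members go to different blocks, giving {p5,p9} and {p11,p13}.
The partition is now stable with 6 blocks: {p4,p6,p7} | {p1,p2,p3,p10} | {p5,p9} | {p12} | {p8} | {p11,p13}.
State p2 belongs to the block {p1,p2,p3,p10}, which has 4 states.

4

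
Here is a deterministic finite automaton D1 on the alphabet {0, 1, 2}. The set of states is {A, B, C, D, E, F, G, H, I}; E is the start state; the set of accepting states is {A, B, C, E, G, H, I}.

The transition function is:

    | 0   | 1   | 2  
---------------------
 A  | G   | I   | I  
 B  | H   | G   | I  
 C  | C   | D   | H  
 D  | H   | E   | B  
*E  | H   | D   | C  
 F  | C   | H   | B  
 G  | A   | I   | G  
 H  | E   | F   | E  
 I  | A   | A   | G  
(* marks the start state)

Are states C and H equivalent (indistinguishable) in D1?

Yes

Initial partition by acceptance: {A,B,C,E,G,H,I} | {D,F}.
Refine {A,B,C,E,G,H,I} on symbol 1: members go to different blocks, giving {A,B,G,I} and {C,E,H}.
Refine {A,B,G,I} on symbol 0: members go to different blocks, giving {A,G,I} and {B}.
Stable partition: {A,G,I} | {D,F} | {C,E,H} | {B} — 4 equivalence classes.
C and H lie in the same block of the stable partition, so they are equivalent — no string distinguishes them.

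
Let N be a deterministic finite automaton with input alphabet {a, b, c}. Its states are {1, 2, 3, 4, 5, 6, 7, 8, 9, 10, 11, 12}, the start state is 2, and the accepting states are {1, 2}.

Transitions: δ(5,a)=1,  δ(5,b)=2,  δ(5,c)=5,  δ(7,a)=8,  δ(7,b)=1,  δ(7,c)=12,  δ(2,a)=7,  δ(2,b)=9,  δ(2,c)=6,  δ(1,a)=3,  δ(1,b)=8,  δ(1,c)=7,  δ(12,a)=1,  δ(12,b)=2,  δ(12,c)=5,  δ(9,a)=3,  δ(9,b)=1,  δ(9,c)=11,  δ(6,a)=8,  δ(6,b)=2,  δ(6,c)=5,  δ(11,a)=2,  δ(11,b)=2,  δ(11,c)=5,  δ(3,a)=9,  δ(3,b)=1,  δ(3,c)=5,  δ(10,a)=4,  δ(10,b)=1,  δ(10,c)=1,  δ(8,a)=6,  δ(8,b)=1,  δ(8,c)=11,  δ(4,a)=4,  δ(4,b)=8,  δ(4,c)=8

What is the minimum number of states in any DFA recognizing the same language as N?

States {4,10} cannot be reached from the start state, so discard them.
P0 = {1,2} | {3,5,6,7,8,9,11,12}.
On input a, block {3,5,6,7,8,9,11,12} splits into {3,6,7,8,9} and {5,11,12}.
No further refinement is possible. Final partition (3 blocks): {1,2} | {3,6,7,8,9} | {5,11,12}.

3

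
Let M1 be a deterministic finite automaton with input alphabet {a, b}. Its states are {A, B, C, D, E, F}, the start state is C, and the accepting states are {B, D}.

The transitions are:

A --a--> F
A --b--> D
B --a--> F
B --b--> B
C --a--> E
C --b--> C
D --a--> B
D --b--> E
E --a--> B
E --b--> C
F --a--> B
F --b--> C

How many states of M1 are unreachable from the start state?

No path from C leads to A, D; the other 4 states are all reachable.

2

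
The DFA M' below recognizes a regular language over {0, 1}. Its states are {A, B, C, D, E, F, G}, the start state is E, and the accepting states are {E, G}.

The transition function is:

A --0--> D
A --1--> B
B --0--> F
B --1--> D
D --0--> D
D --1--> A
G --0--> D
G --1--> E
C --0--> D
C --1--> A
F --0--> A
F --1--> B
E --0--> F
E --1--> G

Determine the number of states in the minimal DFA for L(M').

2

Reachable states from the start: {A,B,D,E,F,G}. Unreachable: {C} — drop them.
Initial partition by acceptance: {E,G} | {A,B,D,F}.
The partition is now stable with 2 blocks: {E,G} | {A,B,D,F}.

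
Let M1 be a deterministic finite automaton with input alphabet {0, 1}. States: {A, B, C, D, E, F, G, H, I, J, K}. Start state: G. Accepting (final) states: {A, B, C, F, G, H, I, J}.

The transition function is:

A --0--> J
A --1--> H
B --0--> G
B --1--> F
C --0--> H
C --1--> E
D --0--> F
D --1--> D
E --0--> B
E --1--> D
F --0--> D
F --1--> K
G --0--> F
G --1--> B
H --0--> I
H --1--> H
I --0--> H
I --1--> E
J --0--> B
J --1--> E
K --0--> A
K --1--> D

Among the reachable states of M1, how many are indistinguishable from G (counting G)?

States {C} cannot be reached from the start state, so discard them.
Initial partition by acceptance: {A,B,F,G,H,I,J} | {D,E,K}.
On input 0, block {A,B,F,G,H,I,J} splits into {A,B,G,H,I,J} and {F}.
Refine {A,B,G,H,I,J} on symbol 0: members go to different blocks, giving {A,B,H,I,J} and {G}.
On input 0, block {A,B,H,I,J} splits into {A,H,I,J} and {B}.
Split {A,H,I,J} by δ(·,0) → {A,H,I} and {J}.
Refine {A,H,I} on symbol 0: members go to different blocks, giving {H,I} and {A}.
On input 1, block {H,I} splits into {H} and {I}.
Split {D,E,K} by δ(·,0) → {D} and {E} and {K}.
Stable partition: {H} | {D} | {F} | {G} | {B} | {J} | {A} | {I} | {E} | {K} — 10 equivalence classes.
The equivalence class containing G is {G}, of size 1.

1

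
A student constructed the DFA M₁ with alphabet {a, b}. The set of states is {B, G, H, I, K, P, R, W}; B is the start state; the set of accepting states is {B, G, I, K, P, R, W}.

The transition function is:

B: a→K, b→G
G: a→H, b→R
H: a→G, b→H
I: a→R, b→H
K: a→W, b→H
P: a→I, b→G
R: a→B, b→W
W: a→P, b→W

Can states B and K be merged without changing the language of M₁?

P0 = {B,G,I,K,P,R,W} | {H}.
Split {B,G,I,K,P,R,W} by δ(·,a) → {B,I,K,P,R,W} and {G}.
Refine {B,I,K,P,R,W} on symbol b: members go to different blocks, giving {I,K} and {B,P} and {R,W}.
The partition is now stable with 5 blocks: {I,K} | {H} | {G} | {B,P} | {R,W}.
B and K end up in different blocks, so they are distinguishable. For instance, the string 'b' is accepted from only B.

No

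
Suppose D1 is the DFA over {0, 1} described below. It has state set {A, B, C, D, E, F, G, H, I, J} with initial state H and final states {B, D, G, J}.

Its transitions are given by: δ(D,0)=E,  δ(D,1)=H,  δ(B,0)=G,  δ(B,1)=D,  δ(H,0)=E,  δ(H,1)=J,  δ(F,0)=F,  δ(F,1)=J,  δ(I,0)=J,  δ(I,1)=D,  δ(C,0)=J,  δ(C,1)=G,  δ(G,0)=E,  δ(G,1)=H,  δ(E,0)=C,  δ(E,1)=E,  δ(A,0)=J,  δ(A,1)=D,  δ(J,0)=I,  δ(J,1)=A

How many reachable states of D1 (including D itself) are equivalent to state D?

2

First remove the unreachable states {B,F}; 8 states remain.
Start with accepting vs non-accepting: {D,G,J} | {A,C,E,H,I}.
Refine {A,C,E,H,I} on symbol 0: members go to different blocks, giving {A,C,I} and {E,H}.
On input 0, block {D,G,J} splits into {D,G} and {J}.
Split {E,H} by δ(·,0) → {E} and {H}.
No further refinement is possible. Final partition (5 blocks): {D,G} | {A,C,I} | {E} | {J} | {H}.
The equivalence class containing D is {D,G}, of size 2.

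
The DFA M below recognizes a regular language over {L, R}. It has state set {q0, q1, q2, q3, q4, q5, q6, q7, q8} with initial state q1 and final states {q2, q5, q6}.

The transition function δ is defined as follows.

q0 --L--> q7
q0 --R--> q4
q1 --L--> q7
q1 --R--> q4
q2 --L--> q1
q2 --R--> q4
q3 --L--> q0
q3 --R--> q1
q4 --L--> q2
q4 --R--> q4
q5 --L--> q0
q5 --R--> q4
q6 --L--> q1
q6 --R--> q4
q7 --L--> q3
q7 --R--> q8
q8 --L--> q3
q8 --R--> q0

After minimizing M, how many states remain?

Reachable states from the start: {q0,q1,q2,q3,q4,q7,q8}. Unreachable: {q5,q6} — drop them.
Initial partition by acceptance: {q2} | {q0,q1,q3,q4,q7,q8}.
Split {q0,q1,q3,q4,q7,q8} by δ(·,L) → {q0,q1,q3,q7,q8} and {q4}.
Refine {q0,q1,q3,q7,q8} on symbol R: members go to different blocks, giving {q3,q7,q8} and {q0,q1}.
Refine {q3,q7,q8} on symbol L: members go to different blocks, giving {q7,q8} and {q3}.
Refine {q7,q8} on symbol R: members go to different blocks, giving {q7} and {q8}.
The partition is now stable with 6 blocks: {q2} | {q7} | {q4} | {q0,q1} | {q3} | {q8}.

6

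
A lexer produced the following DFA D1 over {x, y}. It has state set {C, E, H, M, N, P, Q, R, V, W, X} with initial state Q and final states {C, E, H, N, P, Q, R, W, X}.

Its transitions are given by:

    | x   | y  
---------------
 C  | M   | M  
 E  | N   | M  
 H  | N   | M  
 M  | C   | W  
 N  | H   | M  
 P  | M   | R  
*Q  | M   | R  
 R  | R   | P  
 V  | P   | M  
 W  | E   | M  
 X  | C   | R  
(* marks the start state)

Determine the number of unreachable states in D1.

Starting at Q and following transitions, the reachable set is {C, E, H, M, N, P, Q, R, W}. That leaves V, X unreachable — 2 in total.

2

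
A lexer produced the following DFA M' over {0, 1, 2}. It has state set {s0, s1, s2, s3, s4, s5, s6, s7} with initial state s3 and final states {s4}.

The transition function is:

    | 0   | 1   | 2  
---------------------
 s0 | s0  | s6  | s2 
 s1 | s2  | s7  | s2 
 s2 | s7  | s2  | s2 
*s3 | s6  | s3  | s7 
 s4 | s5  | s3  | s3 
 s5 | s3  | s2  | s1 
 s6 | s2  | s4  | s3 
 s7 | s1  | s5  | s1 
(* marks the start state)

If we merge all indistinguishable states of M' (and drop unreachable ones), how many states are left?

7

States {s0} cannot be reached from the start state, so discard them.
P0 = {s4} | {s1,s2,s3,s5,s6,s7}.
Refine {s1,s2,s3,s5,s6,s7} on symbol 1: members go to different blocks, giving {s1,s2,s3,s5,s7} and {s6}.
Refine {s1,s2,s3,s5,s7} on symbol 0: members go to different blocks, giving {s1,s2,s5,s7} and {s3}.
Split {s1,s2,s5,s7} by δ(·,0) → {s1,s2,s7} and {s5}.
Split {s1,s2,s7} by δ(·,1) → {s1,s2} and {s7}.
On input 0, block {s1,s2} splits into {s1} and {s2}.
No further refinement is possible. Final partition (7 blocks): {s4} | {s1} | {s6} | {s3} | {s5} | {s7} | {s2}.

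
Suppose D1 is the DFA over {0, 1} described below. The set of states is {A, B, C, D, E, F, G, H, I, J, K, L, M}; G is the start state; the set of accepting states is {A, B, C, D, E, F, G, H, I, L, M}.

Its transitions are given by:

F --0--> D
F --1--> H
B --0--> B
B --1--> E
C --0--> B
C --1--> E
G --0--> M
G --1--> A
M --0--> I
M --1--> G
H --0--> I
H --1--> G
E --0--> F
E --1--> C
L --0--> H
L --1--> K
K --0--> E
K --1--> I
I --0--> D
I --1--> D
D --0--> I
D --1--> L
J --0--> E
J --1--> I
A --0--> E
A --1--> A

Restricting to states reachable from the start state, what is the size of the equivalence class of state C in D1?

States {J} cannot be reached from the start state, so discard them.
P0 = {A,B,C,D,E,F,G,H,I,L,M} | {K}.
On input 1, block {A,B,C,D,E,F,G,H,I,L,M} splits into {A,B,C,D,E,F,G,H,I,M} and {L}.
Refine {A,B,C,D,E,F,G,H,I,M} on symbol 1: members go to different blocks, giving {A,B,C,E,F,G,H,I,M} and {D}.
Split {A,B,C,E,F,G,H,I,M} by δ(·,0) → {A,B,C,E,G,H,M} and {F,I}.
Refine {A,B,C,E,G,H,M} on symbol 0: members go to different blocks, giving {A,B,C,G} and {E,H,M}.
Refine {A,B,C,G} on symbol 0: members go to different blocks, giving {A,G} and {B,C}.
On input 1, block {F,I} splits into {F} and {I}.
Split {E,H,M} by δ(·,0) → {H,M} and {E}.
On input 0, block {A,G} splits into {A} and {G}.
No further refinement is possible. Final partition (10 blocks): {A} | {K} | {L} | {D} | {F} | {H,M} | {B,C} | {I} | {E} | {G}.
The equivalence class containing C is {B,C}, of size 2.

2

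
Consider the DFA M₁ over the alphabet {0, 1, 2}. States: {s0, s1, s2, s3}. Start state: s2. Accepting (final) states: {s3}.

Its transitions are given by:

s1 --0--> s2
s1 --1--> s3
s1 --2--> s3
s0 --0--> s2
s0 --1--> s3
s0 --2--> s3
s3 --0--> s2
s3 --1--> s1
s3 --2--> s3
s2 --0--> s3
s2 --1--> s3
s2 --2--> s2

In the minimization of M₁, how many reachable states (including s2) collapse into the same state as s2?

States {s0} cannot be reached from the start state, so discard them.
Start with accepting vs non-accepting: {s3} | {s1,s2}.
On input 0, block {s1,s2} splits into {s1} and {s2}.
No further refinement is possible. Final partition (3 blocks): {s3} | {s1} | {s2}.
State s2 belongs to the block {s2}, which has 1 states.

1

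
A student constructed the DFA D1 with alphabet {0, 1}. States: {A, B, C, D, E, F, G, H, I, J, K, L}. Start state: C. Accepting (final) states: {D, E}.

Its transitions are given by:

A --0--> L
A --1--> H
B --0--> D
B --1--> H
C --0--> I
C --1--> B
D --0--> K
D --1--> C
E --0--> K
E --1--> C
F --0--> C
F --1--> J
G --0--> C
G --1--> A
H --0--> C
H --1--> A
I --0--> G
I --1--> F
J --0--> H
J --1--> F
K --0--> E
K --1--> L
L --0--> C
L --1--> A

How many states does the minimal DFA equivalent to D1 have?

Initial partition by acceptance: {D,E} | {A,B,C,F,G,H,I,J,K,L}.
Refine {A,B,C,F,G,H,I,J,K,L} on symbol 0: members go to different blocks, giving {A,C,F,G,H,I,J,L} and {B,K}.
On input 1, block {A,C,F,G,H,I,J,L} splits into {A,F,G,H,I,J,L} and {C}.
On input 0, block {A,F,G,H,I,J,L} splits into {F,G,H,L} and {A,I,J}.
Stable partition: {D,E} | {F,G,H,L} | {B,K} | {C} | {A,I,J} — 5 equivalence classes.

5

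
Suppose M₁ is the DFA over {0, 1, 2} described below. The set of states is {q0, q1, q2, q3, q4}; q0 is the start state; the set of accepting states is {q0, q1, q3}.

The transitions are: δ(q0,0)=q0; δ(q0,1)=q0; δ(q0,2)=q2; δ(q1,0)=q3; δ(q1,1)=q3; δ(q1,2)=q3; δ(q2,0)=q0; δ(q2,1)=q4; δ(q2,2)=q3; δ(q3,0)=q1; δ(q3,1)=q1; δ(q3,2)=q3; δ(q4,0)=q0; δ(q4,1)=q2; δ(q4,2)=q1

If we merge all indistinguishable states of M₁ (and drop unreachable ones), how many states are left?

Initial partition by acceptance: {q0,q1,q3} | {q2,q4}.
Split {q0,q1,q3} by δ(·,2) → {q1,q3} and {q0}.
The partition is now stable with 3 blocks: {q1,q3} | {q2,q4} | {q0}.

3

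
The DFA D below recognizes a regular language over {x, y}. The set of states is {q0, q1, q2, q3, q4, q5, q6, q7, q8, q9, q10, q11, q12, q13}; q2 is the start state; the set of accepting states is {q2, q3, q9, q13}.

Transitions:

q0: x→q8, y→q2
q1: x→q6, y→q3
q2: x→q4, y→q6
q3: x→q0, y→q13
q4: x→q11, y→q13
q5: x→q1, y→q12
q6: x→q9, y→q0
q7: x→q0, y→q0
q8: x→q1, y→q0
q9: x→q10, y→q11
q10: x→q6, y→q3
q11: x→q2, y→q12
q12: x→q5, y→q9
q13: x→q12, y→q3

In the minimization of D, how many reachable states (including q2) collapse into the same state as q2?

2

States {q7} cannot be reached from the start state, so discard them.
P0 = {q2,q3,q9,q13} | {q0,q1,q4,q5,q6,q8,q10,q11,q12}.
On input y, block {q2,q3,q9,q13} splits into {q2,q9} and {q3,q13}.
Refine {q0,q1,q4,q5,q6,q8,q10,q11,q12} on symbol x: members go to different blocks, giving {q0,q1,q4,q5,q8,q10,q12} and {q6,q11}.
Split {q0,q1,q4,q5,q8,q10,q12} by δ(·,x) → {q0,q5,q8,q12} and {q1,q4,q10}.
Refine {q0,q5,q8,q12} on symbol x: members go to different blocks, giving {q0,q12} and {q5,q8}.
No further refinement is possible. Final partition (6 blocks): {q2,q9} | {q0,q12} | {q3,q13} | {q6,q11} | {q1,q4,q10} | {q5,q8}.
The equivalence class containing q2 is {q2,q9}, of size 2.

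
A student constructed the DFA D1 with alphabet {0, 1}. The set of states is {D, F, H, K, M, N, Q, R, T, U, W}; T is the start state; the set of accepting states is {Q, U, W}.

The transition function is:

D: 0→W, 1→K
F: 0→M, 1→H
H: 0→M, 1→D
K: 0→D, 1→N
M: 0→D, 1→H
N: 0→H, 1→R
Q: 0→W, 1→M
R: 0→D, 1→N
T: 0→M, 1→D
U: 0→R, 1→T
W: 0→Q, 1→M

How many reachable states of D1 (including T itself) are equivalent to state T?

2

First remove the unreachable states {F,U}; 9 states remain.
Start with accepting vs non-accepting: {Q,W} | {D,H,K,M,N,R,T}.
Refine {D,H,K,M,N,R,T} on symbol 0: members go to different blocks, giving {H,K,M,N,R,T} and {D}.
Refine {H,K,M,N,R,T} on symbol 0: members go to different blocks, giving {K,M,R} and {H,N,T}.
On input 0, block {H,N,T} splits into {H,T} and {N}.
Refine {K,M,R} on symbol 1: members go to different blocks, giving {K,R} and {M}.
Stable partition: {Q,W} | {K,R} | {D} | {H,T} | {N} | {M} — 6 equivalence classes.
The equivalence class containing T is {H,T}, of size 2.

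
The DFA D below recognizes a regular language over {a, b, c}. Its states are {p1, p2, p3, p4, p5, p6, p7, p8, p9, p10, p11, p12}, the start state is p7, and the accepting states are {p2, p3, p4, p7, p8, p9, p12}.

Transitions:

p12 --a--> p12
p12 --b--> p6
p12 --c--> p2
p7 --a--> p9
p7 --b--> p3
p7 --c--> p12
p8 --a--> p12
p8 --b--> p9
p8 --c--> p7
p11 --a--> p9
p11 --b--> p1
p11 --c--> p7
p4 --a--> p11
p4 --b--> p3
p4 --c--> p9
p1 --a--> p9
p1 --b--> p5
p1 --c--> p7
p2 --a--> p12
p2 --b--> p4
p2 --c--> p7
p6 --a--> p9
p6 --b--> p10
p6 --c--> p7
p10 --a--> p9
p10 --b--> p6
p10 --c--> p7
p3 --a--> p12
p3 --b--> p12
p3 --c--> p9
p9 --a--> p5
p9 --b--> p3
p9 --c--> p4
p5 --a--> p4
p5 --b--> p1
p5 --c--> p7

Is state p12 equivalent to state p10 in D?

No

First remove the unreachable states {p8}; 11 states remain.
P0 = {p2,p3,p4,p7,p9,p12} | {p1,p5,p6,p10,p11}.
Refine {p2,p3,p4,p7,p9,p12} on symbol a: members go to different blocks, giving {p2,p3,p7,p12} and {p4,p9}.
Split {p2,p3,p7,p12} by δ(·,a) → {p2,p3,p12} and {p7}.
Refine {p2,p3,p12} on symbol b: members go to different blocks, giving {p2} and {p3} and {p12}.
No further refinement is possible. Final partition (6 blocks): {p2} | {p1,p5,p6,p10,p11} | {p4,p9} | {p7} | {p3} | {p12}.
p12 and p10 end up in different blocks, so they are distinguishable. For instance, the string 'ε' is accepted from only p12.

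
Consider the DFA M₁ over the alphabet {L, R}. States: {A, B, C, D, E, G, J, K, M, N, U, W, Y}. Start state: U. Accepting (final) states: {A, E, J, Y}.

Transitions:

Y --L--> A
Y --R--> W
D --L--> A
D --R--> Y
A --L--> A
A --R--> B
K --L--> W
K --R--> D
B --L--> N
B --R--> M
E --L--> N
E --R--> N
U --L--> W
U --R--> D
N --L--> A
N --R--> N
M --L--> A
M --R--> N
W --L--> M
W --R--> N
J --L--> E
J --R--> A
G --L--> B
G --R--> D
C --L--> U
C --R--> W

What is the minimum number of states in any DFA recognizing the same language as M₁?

States {C,E,G,J,K} cannot be reached from the start state, so discard them.
Initial partition by acceptance: {A,Y} | {B,D,M,N,U,W}.
Split {B,D,M,N,U,W} by δ(·,L) → {D,M,N} and {B,U,W}.
On input R, block {D,M,N} splits into {M,N} and {D}.
Split {B,U,W} by δ(·,L) → {B,W} and {U}.
Stable partition: {A,Y} | {M,N} | {B,W} | {D} | {U} — 5 equivalence classes.

5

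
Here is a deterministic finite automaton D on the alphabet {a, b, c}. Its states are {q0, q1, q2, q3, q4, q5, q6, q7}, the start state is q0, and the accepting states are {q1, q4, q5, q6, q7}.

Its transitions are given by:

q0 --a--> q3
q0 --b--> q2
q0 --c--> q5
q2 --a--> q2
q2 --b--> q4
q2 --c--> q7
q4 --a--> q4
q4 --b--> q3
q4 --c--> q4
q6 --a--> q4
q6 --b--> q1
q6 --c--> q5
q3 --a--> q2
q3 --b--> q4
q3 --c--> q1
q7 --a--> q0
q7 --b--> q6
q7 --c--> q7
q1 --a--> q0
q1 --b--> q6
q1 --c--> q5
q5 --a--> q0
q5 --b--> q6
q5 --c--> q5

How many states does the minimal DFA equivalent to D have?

All states are reachable from the start state.
Initial partition by acceptance: {q1,q4,q5,q6,q7} | {q0,q2,q3}.
Split {q1,q4,q5,q6,q7} by δ(·,a) → {q1,q5,q7} and {q4,q6}.
Split {q0,q2,q3} by δ(·,b) → {q2,q3} and {q0}.
Split {q4,q6} by δ(·,b) → {q4} and {q6}.
Stable partition: {q1,q5,q7} | {q2,q3} | {q4} | {q0} | {q6} — 5 equivalence classes.

5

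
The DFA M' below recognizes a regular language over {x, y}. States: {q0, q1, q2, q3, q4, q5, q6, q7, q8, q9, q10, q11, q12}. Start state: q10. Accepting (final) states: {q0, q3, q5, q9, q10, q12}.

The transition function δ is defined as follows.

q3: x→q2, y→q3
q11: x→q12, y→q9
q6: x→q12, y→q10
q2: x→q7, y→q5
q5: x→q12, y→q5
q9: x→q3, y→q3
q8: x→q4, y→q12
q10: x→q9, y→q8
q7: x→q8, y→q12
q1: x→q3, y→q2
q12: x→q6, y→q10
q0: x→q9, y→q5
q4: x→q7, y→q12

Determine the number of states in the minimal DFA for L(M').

Reachable states from the start: {q2,q3,q4,q5,q6,q7,q8,q9,q10,q12}. Unreachable: {q0,q1,q11} — drop them.
Initial partition by acceptance: {q3,q5,q9,q10,q12} | {q2,q4,q6,q7,q8}.
Refine {q3,q5,q9,q10,q12} on symbol x: members go to different blocks, giving {q5,q9,q10} and {q3,q12}.
On input x, block {q5,q9,q10} splits into {q5,q9} and {q10}.
Split {q5,q9} by δ(·,y) → {q5} and {q9}.
Refine {q2,q4,q6,q7,q8} on symbol x: members go to different blocks, giving {q2,q4,q7,q8} and {q6}.
Split {q2,q4,q7,q8} by δ(·,y) → {q4,q7,q8} and {q2}.
Split {q3,q12} by δ(·,x) → {q3} and {q12}.
Stable partition: {q5} | {q4,q7,q8} | {q3} | {q10} | {q9} | {q6} | {q2} | {q12} — 8 equivalence classes.

8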